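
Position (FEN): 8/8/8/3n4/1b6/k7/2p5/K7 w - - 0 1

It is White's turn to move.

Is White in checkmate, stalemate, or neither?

stalemate

White to move; white king on a1.
In check: no.
King squares — b1: attacked by Pc2; a2: attacked by Ka3; b2: attacked by Ka3.
Legal moves for White: none.
Not in check and no legal moves → stalemate.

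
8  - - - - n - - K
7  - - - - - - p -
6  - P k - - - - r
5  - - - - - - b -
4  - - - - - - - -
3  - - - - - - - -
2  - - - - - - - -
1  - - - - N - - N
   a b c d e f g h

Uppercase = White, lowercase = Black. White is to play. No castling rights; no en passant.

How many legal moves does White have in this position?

1

White to move; king on h8.
In check: yes, from the black rook on h6.
Legal moves: Kg8.
Count: 1.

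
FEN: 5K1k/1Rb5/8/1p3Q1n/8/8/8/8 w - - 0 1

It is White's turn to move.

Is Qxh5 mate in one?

yes

After Qxh5: black king on h8; in check: yes, from the white queen on h5.
King squares — g7: attacked by Kf8; h7: attacked by Qh5; g8: attacked by Kf8.
Black has no legal moves → checkmate.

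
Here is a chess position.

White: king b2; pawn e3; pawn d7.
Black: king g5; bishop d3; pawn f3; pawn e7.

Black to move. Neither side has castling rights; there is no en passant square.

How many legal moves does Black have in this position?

21

Black to move; king on g5.
In check: no.
Legal moves: Kh6, Kg6, Kf6, Kh5, Kf5, Kh4, Kg4, Bh7, Bg6, Ba6, Bf5, Bb5, Be4, Bc4, Be2, Bc2, Bf1, Bb1, e6, f2, e5.
Count: 21.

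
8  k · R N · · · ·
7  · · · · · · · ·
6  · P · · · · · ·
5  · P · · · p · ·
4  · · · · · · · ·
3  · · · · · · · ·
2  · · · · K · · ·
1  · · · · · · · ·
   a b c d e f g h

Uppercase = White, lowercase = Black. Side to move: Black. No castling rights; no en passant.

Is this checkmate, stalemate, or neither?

checkmate

Black to move; black king on a8.
In check: yes, from the white rook on c8.
King squares — a7: attacked by Pb6; b7: attacked by Nd8; b8: attacked by Rc8.
Legal moves for Black: none.
In check with no legal moves → checkmate.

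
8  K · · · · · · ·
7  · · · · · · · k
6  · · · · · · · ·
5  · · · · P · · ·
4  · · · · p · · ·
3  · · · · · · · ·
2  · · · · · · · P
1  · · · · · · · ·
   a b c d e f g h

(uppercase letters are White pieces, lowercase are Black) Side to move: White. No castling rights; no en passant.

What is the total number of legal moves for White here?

6

White to move; king on a8.
In check: no.
Legal moves: Kb8, Kb7, Ka7, e6, h3, h4.
Count: 6.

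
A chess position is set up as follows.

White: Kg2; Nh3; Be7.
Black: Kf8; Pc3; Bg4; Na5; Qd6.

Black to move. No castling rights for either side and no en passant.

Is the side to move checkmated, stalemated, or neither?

neither

Black to move; black king on f8.
In check: yes, from the white bishop on e7.
King squares — e7: available; f7: available; g7: available; e8: available; g8: available.
Legal moves for Black: Kg8, Ke8, Kg7, Kf7, Kxe7, Qxe7.
Black is in check but has 6 legal moves → neither.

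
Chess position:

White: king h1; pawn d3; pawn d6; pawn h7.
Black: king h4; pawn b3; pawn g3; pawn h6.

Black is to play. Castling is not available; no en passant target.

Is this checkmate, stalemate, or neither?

neither

Black to move; black king on h4.
In check: no.
Legal moves for Black: Kh5, Kg5, Kg4, Kh3, h5, g2+, b2.
Black has 7 legal moves and is not in check → neither.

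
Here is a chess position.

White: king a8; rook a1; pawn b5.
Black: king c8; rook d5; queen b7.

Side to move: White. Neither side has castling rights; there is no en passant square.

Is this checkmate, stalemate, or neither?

checkmate

White to move; white king on a8.
In check: yes, from the black queen on b7.
King squares — a7: attacked by Qb7; b7: attacked by Kc8; b8: attacked by Qb7.
Legal moves for White: none.
In check with no legal moves → checkmate.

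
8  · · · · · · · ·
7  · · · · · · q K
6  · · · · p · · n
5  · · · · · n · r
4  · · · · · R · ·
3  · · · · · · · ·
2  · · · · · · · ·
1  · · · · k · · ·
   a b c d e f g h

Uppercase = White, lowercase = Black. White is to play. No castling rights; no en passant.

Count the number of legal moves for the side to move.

White to move; king on h7.
In check: yes, from the black queen on g7.
Legal moves: none.
Count: 0.

0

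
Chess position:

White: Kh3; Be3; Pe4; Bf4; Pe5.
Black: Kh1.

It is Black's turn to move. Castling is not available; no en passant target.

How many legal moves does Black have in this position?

0

Black to move; king on h1.
In check: no.
Legal moves: none.
Count: 0.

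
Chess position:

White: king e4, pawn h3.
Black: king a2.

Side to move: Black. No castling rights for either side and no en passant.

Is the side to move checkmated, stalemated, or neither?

Black to move; black king on a2.
In check: no.
Legal moves for Black: Kb3, Ka3, Kb2, Kb1, Ka1.
Black has 5 legal moves and is not in check → neither.

neither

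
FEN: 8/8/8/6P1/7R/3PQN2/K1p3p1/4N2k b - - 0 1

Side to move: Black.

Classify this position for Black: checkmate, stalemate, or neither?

checkmate

Black to move; black king on h1.
In check: yes, from the white rook on h4.
King squares — g1: attacked by Qe3; g2: own pawn; h2: attacked by Nf3.
Legal moves for Black: none.
In check with no legal moves → checkmate.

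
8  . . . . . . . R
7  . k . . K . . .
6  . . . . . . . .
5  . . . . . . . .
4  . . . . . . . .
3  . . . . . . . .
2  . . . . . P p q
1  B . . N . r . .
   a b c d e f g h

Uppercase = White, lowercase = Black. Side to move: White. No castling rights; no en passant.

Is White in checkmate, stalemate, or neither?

neither

White to move; white king on e7.
In check: no.
Legal moves for White include: Rg8, Rf8, Re8, Rd8, Rc8, Rb8+, Ra8, Rh7, Rh6, Rh5, Rh4, Rh3, Rxh2, Kf8, Ke8, Kd8, Kf7, Kd7, ... (list truncated; more exist).
White has legal moves and is not in check → neither.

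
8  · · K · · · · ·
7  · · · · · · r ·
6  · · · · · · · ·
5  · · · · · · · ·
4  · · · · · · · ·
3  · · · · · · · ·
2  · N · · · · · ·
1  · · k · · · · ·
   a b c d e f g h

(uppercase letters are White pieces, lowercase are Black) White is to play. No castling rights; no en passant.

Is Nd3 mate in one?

After Nd3: black king on c1; in check: yes, from the white knight on d3.
Black has 4 legal replies: Kd2, Kc2, Kd1, Kb1.
In check but a legal move exists → not checkmate.

no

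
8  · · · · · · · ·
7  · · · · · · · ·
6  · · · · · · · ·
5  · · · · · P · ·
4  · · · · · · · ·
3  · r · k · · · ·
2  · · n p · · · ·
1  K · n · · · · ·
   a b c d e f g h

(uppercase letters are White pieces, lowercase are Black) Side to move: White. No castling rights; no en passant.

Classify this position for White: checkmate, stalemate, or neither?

White to move; white king on a1.
In check: yes, from the black knight on c2.
King squares — b1: attacked by Rb3; a2: attacked by Nc1; b2: attacked by Rb3.
Legal moves for White: none.
In check with no legal moves → checkmate.

checkmate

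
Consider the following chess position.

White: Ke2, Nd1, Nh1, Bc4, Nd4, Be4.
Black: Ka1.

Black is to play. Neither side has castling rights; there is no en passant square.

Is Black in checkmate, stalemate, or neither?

Black to move; black king on a1.
In check: no.
King squares — b1: attacked by Be4; a2: attacked by Bc4; b2: attacked by Nd1.
Legal moves for Black: none.
Not in check and no legal moves → stalemate.

stalemate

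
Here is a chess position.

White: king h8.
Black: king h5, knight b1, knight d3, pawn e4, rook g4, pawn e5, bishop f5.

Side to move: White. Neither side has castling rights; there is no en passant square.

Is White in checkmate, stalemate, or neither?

stalemate

White to move; white king on h8.
In check: no.
King squares — g7: attacked by Rg4; h7: attacked by Bf5; g8: attacked by Rg4.
Legal moves for White: none.
Not in check and no legal moves → stalemate.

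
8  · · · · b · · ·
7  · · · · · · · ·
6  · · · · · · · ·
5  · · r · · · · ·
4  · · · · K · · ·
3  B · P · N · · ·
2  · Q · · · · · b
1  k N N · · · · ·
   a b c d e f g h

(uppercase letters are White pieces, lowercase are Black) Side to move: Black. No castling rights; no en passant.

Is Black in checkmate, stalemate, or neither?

checkmate

Black to move; black king on a1.
In check: yes, from the white queen on b2.
King squares — b1: attacked by Qb2; a2: attacked by Nc1; b2: attacked by Ba3.
Legal moves for Black: none.
In check with no legal moves → checkmate.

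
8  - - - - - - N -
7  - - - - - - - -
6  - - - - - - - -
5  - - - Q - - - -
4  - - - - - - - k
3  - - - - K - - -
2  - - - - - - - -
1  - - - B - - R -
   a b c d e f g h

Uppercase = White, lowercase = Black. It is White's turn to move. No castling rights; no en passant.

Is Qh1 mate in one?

After Qh1: black king on h4; in check: yes, from the white queen on h1.
King squares — g3: attacked by Rg1; h3: attacked by Qh1; g4: attacked by Bd1; g5: attacked by Rg1; h5: attacked by Bd1.
Black has no legal moves → checkmate.

yes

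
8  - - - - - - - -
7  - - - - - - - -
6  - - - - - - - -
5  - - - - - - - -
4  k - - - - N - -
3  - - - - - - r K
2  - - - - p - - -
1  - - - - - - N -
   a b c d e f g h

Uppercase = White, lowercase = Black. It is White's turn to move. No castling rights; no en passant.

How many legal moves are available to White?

3

White to move; king on h3.
In check: yes, from the black rook on g3.
Legal moves: Kh4, Kxg3, Kh2.
Count: 3.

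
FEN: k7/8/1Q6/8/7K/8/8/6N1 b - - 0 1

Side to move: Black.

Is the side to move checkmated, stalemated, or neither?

stalemate

Black to move; black king on a8.
In check: no.
King squares — a7: attacked by Qb6; b7: attacked by Qb6; b8: attacked by Qb6.
Legal moves for Black: none.
Not in check and no legal moves → stalemate.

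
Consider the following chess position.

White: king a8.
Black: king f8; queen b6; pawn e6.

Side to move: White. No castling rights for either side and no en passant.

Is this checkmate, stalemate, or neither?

White to move; white king on a8.
In check: no.
King squares — a7: attacked by Qb6; b7: attacked by Qb6; b8: attacked by Qb6.
Legal moves for White: none.
Not in check and no legal moves → stalemate.

stalemate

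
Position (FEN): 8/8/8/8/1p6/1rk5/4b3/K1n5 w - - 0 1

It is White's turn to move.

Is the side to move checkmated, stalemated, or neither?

stalemate

White to move; white king on a1.
In check: no.
King squares — b1: attacked by Rb3; a2: attacked by Nc1; b2: attacked by Rb3.
Legal moves for White: none.
Not in check and no legal moves → stalemate.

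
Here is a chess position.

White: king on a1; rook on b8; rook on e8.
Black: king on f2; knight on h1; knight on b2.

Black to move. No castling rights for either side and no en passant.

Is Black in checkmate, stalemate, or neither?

neither

Black to move; black king on f2.
In check: no.
Legal moves for Black: Kg3, Kf3, Kg2, Kg1, Kf1, Nc4, Na4, Nd3, Nd1, Ng3.
Black has 10 legal moves and is not in check → neither.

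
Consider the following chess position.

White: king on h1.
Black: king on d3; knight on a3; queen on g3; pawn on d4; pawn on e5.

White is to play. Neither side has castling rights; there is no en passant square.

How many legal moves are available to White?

0

White to move; king on h1.
In check: no.
Legal moves: none.
Count: 0.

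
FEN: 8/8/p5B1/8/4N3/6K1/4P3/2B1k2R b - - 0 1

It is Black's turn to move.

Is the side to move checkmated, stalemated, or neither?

Black to move; black king on e1.
In check: yes, from the white rook on h1.
Legal moves for Black: Kxe2.
Black is in check but has 1 legal move → neither.

neither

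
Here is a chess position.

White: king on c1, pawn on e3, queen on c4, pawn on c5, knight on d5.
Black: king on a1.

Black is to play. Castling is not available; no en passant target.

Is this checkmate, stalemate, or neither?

Black to move; black king on a1.
In check: no.
King squares — b1: attacked by Kc1; a2: attacked by Qc4; b2: attacked by Kc1.
Legal moves for Black: none.
Not in check and no legal moves → stalemate.

stalemate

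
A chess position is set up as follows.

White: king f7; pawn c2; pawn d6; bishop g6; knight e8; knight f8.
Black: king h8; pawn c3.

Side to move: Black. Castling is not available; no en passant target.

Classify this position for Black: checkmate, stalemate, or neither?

Black to move; black king on h8.
In check: no.
King squares — g7: attacked by Kf7; h7: attacked by Bg6; g8: attacked by Kf7.
Legal moves for Black: none.
Not in check and no legal moves → stalemate.

stalemate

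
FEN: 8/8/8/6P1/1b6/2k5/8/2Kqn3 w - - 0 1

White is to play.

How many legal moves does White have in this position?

White to move; king on c1.
In check: yes, from the black queen on d1.
Legal moves: Kxd1.
Count: 1.

1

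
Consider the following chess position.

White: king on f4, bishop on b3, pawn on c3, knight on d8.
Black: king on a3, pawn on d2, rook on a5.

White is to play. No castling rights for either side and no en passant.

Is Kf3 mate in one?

After Kf3: black king on a3; in check: no.
Black is not in check, so this cannot be checkmate.

no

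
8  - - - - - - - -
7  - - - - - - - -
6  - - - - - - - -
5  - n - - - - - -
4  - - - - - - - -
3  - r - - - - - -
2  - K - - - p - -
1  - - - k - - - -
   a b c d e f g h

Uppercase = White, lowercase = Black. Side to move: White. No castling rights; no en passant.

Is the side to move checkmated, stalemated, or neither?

neither

White to move; white king on b2.
In check: yes, from the black rook on b3.
Legal moves for White: Kxb3, Ka2, Ka1.
White is in check but has 3 legal moves → neither.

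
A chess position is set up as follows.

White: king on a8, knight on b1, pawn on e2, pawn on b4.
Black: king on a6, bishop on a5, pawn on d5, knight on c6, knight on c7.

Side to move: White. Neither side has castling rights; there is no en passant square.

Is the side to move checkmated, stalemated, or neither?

checkmate

White to move; white king on a8.
In check: yes, from the black knight on c7.
King squares — a7: attacked by Ka6; b7: attacked by Ka6; b8: attacked by Nc6.
Legal moves for White: none.
In check with no legal moves → checkmate.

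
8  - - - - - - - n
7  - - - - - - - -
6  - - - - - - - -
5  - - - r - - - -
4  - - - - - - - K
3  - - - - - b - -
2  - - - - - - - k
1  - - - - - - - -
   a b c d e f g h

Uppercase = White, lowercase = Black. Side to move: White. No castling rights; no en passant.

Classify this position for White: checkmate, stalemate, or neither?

White to move; white king on h4.
In check: no.
King squares — g3: attacked by Kh2; h3: attacked by Kh2; g4: attacked by Bf3; g5: attacked by Rd5; h5: attacked by Bf3.
Legal moves for White: none.
Not in check and no legal moves → stalemate.

stalemate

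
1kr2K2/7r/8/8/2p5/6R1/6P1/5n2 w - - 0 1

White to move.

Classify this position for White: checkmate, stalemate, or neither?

checkmate

White to move; white king on f8.
In check: yes, from the black rook on c8.
King squares — e7: attacked by Rh7; f7: attacked by Rh7; g7: attacked by Rh7; e8: attacked by Rc8; g8: attacked by Rc8.
Legal moves for White: none.
In check with no legal moves → checkmate.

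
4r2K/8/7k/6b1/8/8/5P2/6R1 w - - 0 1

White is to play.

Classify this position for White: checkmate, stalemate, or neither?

checkmate

White to move; white king on h8.
In check: yes, from the black rook on e8.
King squares — g7: attacked by Kh6; h7: attacked by Kh6; g8: attacked by Re8.
Legal moves for White: none.
In check with no legal moves → checkmate.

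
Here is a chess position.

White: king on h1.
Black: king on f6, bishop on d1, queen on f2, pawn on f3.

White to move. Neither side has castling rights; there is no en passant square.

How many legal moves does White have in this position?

0

White to move; king on h1.
In check: no.
Legal moves: none.
Count: 0.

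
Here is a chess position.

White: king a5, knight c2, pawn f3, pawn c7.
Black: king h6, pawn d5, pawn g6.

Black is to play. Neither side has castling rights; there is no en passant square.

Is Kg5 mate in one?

After Kg5: white king on a5; in check: no.
White is not in check, so this cannot be checkmate.

no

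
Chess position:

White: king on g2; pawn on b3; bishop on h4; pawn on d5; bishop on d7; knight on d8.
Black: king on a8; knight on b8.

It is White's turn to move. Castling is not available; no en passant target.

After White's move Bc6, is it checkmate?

no

After Bc6: black king on a8; in check: yes, from the white bishop on c6.
Black has 2 legal replies: Ka7, Nxc6.
In check but a legal move exists → not checkmate.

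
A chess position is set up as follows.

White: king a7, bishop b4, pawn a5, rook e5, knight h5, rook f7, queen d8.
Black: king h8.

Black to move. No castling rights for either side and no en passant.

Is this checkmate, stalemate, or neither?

Black to move; black king on h8.
In check: yes, from the white queen on d8.
King squares — g7: attacked by Nh5; h7: attacked by Rf7; g8: attacked by Qd8.
Legal moves for Black: none.
In check with no legal moves → checkmate.

checkmate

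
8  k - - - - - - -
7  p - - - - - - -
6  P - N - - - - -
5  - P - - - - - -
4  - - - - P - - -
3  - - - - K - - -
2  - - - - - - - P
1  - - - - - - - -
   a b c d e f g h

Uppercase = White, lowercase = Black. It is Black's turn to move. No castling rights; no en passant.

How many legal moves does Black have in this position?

0

Black to move; king on a8.
In check: no.
Legal moves: none.
Count: 0.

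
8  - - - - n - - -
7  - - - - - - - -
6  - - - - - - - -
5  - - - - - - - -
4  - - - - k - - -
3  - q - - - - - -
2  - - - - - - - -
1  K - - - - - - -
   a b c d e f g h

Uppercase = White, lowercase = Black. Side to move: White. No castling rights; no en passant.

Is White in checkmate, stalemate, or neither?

stalemate

White to move; white king on a1.
In check: no.
King squares — b1: attacked by Qb3; a2: attacked by Qb3; b2: attacked by Qb3.
Legal moves for White: none.
Not in check and no legal moves → stalemate.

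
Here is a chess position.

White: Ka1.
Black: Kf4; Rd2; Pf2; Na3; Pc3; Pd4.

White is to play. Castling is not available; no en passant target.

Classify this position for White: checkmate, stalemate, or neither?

White to move; white king on a1.
In check: no.
King squares — b1: attacked by Na3; a2: attacked by Rd2; b2: attacked by Rd2.
Legal moves for White: none.
Not in check and no legal moves → stalemate.

stalemate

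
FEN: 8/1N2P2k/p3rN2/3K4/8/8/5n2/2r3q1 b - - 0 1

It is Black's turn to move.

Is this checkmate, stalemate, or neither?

Black to move; black king on h7.
In check: yes, from the white knight on f6.
Legal moves for Black: Kh8, Kg7, Kh6, Kg6, Rxf6.
Black is in check but has 5 legal moves → neither.

neither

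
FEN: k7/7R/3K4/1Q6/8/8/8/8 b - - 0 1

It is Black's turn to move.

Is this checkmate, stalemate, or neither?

Black to move; black king on a8.
In check: no.
King squares — a7: attacked by Rh7; b7: attacked by Qb5; b8: attacked by Qb5.
Legal moves for Black: none.
Not in check and no legal moves → stalemate.

stalemate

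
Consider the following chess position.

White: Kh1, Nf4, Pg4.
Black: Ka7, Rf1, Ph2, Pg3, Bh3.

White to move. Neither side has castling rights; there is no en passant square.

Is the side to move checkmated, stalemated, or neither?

White to move; white king on h1.
In check: yes, from the black rook on f1.
King squares — g1: attacked by Rf1; g2: attacked by Bh3; h2: attacked by Pg3.
Legal moves for White: none.
In check with no legal moves → checkmate.

checkmate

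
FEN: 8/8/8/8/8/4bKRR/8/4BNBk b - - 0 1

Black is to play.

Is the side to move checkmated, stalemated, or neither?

checkmate

Black to move; black king on h1.
In check: yes, from the white rook on h3.
King squares — g1: attacked by Rg3; g2: attacked by Kf3; h2: attacked by Nf1.
Legal moves for Black: none.
In check with no legal moves → checkmate.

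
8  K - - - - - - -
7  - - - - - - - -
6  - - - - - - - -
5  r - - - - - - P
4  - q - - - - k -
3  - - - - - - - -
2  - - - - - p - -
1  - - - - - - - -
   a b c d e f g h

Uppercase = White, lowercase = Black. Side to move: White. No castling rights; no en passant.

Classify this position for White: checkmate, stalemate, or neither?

White to move; white king on a8.
In check: yes, from the black rook on a5.
King squares — a7: attacked by Ra5; b7: attacked by Qb4; b8: attacked by Qb4.
Legal moves for White: none.
In check with no legal moves → checkmate.

checkmate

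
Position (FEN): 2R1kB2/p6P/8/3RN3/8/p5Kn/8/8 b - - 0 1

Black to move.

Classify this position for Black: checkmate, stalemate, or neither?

Black to move; black king on e8.
In check: yes, from the white rook on c8.
King squares — d7: attacked by Rd5; e7: attacked by Bf8; f7: attacked by Ne5; d8: attacked by Rd5; f8: attacked by Rc8.
Legal moves for Black: none.
In check with no legal moves → checkmate.

checkmate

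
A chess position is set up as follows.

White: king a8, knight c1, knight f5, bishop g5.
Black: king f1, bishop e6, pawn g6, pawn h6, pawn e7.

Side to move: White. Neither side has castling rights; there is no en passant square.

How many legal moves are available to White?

White to move; king on a8.
In check: no.
Legal moves: Kb8, Kb7, Ka7, Bxe7, Bxh6, Bf6, Bh4, Bf4, Be3, Bd2, Ng7, Nxe7, Nxh6, Nd6, Nh4, Nd4, Ng3+, Ne3+, Nd3, Nb3, Ne2, Na2.
Count: 22.

22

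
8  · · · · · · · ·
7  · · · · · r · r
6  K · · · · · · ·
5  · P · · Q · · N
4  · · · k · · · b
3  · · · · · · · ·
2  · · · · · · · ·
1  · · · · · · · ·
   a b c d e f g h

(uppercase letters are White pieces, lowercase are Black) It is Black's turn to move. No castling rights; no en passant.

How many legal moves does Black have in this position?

Black to move; king on d4.
In check: yes, from the white queen on e5.
Legal moves: Kxe5, Kc4, Kd3.
Count: 3.

3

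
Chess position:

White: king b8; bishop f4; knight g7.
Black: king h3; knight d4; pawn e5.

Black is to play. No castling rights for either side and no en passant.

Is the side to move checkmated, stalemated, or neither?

neither

Black to move; black king on h3.
In check: no.
Legal moves for Black: Ne6, Nc6+, Nf5, Nb5, Nf3, Nb3, Ne2, Nc2, Kh4, Kg4, Kg2, exf4, e4.
Black has 13 legal moves and is not in check → neither.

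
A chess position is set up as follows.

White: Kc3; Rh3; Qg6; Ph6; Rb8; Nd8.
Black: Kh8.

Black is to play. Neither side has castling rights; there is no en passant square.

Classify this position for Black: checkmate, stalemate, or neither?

Black to move; black king on h8.
In check: no.
King squares — g7: attacked by Qg6; h7: attacked by Qg6; g8: attacked by Qg6.
Legal moves for Black: none.
Not in check and no legal moves → stalemate.

stalemate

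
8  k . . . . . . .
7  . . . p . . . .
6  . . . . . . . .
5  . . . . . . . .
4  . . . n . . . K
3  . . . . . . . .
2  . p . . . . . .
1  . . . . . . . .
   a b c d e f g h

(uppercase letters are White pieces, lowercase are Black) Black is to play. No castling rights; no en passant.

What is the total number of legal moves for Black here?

17

Black to move; king on a8.
In check: no.
Legal moves: Kb8, Kb7, Ka7, Ne6, Nc6, Nf5+, Nb5, Nf3+, Nb3, Ne2, Nc2, d6, b1=Q, b1=R, b1=B, b1=N, d5.
Count: 17.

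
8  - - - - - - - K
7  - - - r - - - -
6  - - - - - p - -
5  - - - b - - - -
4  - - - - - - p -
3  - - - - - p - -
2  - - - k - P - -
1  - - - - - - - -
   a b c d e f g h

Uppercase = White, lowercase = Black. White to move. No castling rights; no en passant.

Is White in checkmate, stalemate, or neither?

stalemate

White to move; white king on h8.
In check: no.
King squares — g7: attacked by Rd7; h7: attacked by Rd7; g8: attacked by Bd5.
Legal moves for White: none.
Not in check and no legal moves → stalemate.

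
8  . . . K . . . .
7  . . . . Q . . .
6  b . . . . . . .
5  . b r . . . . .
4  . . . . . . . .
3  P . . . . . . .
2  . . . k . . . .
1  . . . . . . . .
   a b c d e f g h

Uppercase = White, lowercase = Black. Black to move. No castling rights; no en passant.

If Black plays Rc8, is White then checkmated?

After Rc8: white king on d8; in check: yes, from the black rook on c8.
King squares — c7: attacked by Rc8; d7: attacked by Bb5; e7: own queen; c8: attacked by Ba6; e8: attacked by Bb5.
White has no legal moves → checkmate.

yes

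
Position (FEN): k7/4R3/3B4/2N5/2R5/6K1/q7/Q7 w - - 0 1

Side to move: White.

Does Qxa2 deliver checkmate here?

After Qxa2: black king on a8; in check: yes, from the white queen on a2.
King squares — a7: attacked by Qa2; b7: attacked by Nc5; b8: attacked by Bd6.
Black has no legal moves → checkmate.

yes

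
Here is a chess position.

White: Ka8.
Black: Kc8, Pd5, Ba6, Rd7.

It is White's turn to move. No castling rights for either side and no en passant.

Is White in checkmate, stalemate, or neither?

White to move; white king on a8.
In check: no.
King squares — a7: attacked by Rd7; b7: attacked by Ba6; b8: attacked by Kc8.
Legal moves for White: none.
Not in check and no legal moves → stalemate.

stalemate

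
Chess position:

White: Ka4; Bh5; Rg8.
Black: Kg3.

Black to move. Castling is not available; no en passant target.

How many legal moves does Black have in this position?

Black to move; king on g3.
In check: yes, from the white rook on g8.
Legal moves: Kh4, Kf4, Kh3, Kh2, Kf2.
Count: 5.

5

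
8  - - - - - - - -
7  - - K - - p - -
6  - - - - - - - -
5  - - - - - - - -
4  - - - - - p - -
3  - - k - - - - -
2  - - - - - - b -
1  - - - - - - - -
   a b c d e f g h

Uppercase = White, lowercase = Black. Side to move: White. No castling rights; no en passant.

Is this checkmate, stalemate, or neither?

White to move; white king on c7.
In check: no.
Legal moves for White: Kd8, Kc8, Kb8, Kd7, Kd6, Kb6.
White has 6 legal moves and is not in check → neither.

neither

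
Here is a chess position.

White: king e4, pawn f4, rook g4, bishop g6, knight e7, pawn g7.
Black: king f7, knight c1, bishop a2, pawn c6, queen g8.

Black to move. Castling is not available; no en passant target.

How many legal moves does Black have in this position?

Black to move; king on f7.
In check: yes, from the white bishop on g6.
Legal moves: Kxg7, Kxe7, Kf6, Ke6.
Count: 4.

4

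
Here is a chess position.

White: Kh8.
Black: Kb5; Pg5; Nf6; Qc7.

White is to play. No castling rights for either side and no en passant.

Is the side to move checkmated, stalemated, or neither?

stalemate

White to move; white king on h8.
In check: no.
King squares — g7: attacked by Qc7; h7: attacked by Nf6; g8: attacked by Nf6.
Legal moves for White: none.
Not in check and no legal moves → stalemate.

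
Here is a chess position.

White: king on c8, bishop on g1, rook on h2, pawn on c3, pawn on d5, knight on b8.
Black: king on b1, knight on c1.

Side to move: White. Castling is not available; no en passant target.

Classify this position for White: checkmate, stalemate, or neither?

neither

White to move; white king on c8.
In check: no.
Legal moves for White include: Kd8, Kd7, Kc7, Kb7, Nd7, Nc6, Na6, Rh8, Rh7, Rh6, Rh5, Rh4, Rh3, Rg2, Rf2, Re2, Rd2, Rc2, ... (list truncated; more exist).
White has legal moves and is not in check → neither.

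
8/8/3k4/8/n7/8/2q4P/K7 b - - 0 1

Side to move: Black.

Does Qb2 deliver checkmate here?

yes

After Qb2: white king on a1; in check: yes, from the black queen on b2.
King squares — b1: attacked by Qb2; a2: attacked by Qb2; b2: attacked by Na4.
White has no legal moves → checkmate.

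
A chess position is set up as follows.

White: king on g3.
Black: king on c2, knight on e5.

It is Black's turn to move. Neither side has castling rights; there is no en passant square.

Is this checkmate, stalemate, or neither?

neither

Black to move; black king on c2.
In check: no.
Legal moves for Black: Nf7, Nd7, Ng6, Nc6, Ng4, Nc4, Nf3, Nd3, Kd3, Kc3, Kb3, Kd2, Kb2, Kd1, Kc1, Kb1.
Black has 16 legal moves and is not in check → neither.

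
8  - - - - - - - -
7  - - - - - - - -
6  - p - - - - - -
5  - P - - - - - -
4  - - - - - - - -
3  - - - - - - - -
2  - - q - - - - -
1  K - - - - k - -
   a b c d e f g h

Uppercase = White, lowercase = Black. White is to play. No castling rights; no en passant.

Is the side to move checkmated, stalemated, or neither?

stalemate

White to move; white king on a1.
In check: no.
King squares — b1: attacked by Qc2; a2: attacked by Qc2; b2: attacked by Qc2.
Legal moves for White: none.
Not in check and no legal moves → stalemate.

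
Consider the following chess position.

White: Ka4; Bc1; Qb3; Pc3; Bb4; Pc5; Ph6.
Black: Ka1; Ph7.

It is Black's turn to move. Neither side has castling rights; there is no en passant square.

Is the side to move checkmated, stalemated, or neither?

stalemate

Black to move; black king on a1.
In check: no.
King squares — b1: attacked by Qb3; a2: attacked by Qb3; b2: attacked by Bc1.
Legal moves for Black: none.
Not in check and no legal moves → stalemate.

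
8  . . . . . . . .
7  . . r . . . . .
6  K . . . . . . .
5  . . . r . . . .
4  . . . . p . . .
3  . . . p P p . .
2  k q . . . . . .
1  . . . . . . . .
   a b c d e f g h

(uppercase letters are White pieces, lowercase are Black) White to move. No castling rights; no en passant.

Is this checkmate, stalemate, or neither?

stalemate

White to move; white king on a6.
In check: no.
King squares — a5: attacked by Rd5; b5: attacked by Qb2; b6: attacked by Qb2; a7: attacked by Rc7; b7: attacked by Qb2.
Legal moves for White: none.
Not in check and no legal moves → stalemate.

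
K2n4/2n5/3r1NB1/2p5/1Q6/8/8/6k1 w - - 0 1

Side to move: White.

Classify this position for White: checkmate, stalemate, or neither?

neither

White to move; white king on a8.
In check: yes, from the black knight on c7.
Legal moves for White: Kb8, Ka7.
White is in check but has 2 legal moves → neither.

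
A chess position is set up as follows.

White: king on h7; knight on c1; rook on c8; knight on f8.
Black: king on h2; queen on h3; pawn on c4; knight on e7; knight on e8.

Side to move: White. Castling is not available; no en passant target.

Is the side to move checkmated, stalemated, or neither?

White to move; white king on h7.
In check: yes, from the black queen on h3.
King squares — g6: attacked by Ne7; h6: attacked by Qh3; g7: attacked by Ne8; g8: attacked by Ne7; h8: attacked by Qh3.
Legal moves for White: none.
In check with no legal moves → checkmate.

checkmate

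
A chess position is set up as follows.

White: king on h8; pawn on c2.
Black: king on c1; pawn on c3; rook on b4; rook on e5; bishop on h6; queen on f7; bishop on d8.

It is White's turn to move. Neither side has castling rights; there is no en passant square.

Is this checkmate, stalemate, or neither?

stalemate

White to move; white king on h8.
In check: no.
King squares — g7: attacked by Bh6; h7: attacked by Qf7; g8: attacked by Qf7.
Legal moves for White: none.
Not in check and no legal moves → stalemate.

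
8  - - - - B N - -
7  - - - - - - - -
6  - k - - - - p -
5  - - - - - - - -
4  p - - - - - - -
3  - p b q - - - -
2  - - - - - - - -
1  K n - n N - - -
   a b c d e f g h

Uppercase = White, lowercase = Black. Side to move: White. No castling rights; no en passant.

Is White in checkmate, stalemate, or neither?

White to move; white king on a1.
In check: yes, from the black bishop on c3.
King squares — b1: attacked by Qd3; a2: attacked by Pb3; b2: attacked by Nd1.
Legal moves for White: none.
In check with no legal moves → checkmate.

checkmate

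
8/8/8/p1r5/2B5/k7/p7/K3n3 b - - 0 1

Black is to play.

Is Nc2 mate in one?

yes

After Nc2: white king on a1; in check: yes, from the black knight on c2.
King squares — b1: attacked by Pa2; a2: attacked by Ka3; b2: attacked by Ka3.
White has no legal moves → checkmate.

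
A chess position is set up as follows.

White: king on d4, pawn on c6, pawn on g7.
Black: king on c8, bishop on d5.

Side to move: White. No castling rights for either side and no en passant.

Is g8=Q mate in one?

After g8=Q: black king on c8; in check: yes, from the white queen on g8.
Black has 2 legal replies: Kc7, Bxg8.
In check but a legal move exists → not checkmate.

no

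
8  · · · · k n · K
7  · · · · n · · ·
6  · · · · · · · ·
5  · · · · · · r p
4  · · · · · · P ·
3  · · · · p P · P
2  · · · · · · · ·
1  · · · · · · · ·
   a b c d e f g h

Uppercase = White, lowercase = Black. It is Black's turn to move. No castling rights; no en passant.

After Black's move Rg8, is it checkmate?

After Rg8: white king on h8; in check: yes, from the black rook on g8.
King squares — g7: attacked by Rg8; h7: attacked by Nf8; g8: attacked by Ne7.
White has no legal moves → checkmate.

yes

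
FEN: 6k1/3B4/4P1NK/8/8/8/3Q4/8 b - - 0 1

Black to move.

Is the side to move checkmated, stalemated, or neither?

stalemate

Black to move; black king on g8.
In check: no.
King squares — f7: attacked by Pe6; g7: attacked by Kh6; h7: attacked by Kh6; f8: attacked by Ng6; h8: attacked by Ng6.
Legal moves for Black: none.
Not in check and no legal moves → stalemate.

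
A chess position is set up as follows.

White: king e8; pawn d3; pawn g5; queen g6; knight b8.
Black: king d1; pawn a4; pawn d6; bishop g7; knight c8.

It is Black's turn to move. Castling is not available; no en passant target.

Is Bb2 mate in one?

no

After Bb2: white king on e8; in check: no.
White is not in check, so this cannot be checkmate.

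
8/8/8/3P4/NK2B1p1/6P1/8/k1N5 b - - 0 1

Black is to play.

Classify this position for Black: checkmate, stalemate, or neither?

stalemate

Black to move; black king on a1.
In check: no.
King squares — b1: attacked by Be4; a2: attacked by Nc1; b2: attacked by Na4.
Legal moves for Black: none.
Not in check and no legal moves → stalemate.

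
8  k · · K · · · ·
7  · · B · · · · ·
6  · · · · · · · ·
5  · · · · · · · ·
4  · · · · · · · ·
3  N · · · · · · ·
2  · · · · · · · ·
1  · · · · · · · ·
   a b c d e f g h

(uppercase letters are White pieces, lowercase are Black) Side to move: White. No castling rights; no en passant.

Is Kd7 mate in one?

After Kd7: black king on a8; in check: no.
Black is not in check, so this cannot be checkmate.

no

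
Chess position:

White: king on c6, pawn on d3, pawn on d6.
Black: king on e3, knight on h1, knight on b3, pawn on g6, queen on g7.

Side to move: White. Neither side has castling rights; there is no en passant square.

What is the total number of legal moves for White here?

White to move; king on c6.
In check: no.
Legal moves: Kb6, Kd5, Kb5, d7, d4.
Count: 5.

5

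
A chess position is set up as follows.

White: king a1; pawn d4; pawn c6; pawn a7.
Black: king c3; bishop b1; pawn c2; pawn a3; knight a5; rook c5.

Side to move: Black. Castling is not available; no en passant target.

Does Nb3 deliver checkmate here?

After Nb3: white king on a1; in check: yes, from the black knight on b3.
King squares — b1: attacked by Pc2; a2: attacked by Bb1; b2: attacked by Pa3.
White has no legal moves → checkmate.

yes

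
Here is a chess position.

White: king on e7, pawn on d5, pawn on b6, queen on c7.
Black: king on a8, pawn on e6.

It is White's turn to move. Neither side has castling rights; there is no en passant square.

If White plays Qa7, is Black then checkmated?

yes

After Qa7: black king on a8; in check: yes, from the white queen on a7.
King squares — a7: attacked by Pb6; b7: attacked by Qa7; b8: attacked by Qa7.
Black has no legal moves → checkmate.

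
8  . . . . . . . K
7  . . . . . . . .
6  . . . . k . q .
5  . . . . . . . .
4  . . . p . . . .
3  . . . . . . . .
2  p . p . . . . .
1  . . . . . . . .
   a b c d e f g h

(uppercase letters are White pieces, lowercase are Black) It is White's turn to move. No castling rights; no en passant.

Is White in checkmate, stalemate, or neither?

stalemate

White to move; white king on h8.
In check: no.
King squares — g7: attacked by Qg6; h7: attacked by Qg6; g8: attacked by Qg6.
Legal moves for White: none.
Not in check and no legal moves → stalemate.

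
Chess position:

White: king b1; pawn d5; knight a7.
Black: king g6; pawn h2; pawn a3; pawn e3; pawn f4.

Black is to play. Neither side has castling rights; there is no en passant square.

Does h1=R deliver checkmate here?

After h1=R: white king on b1; in check: yes, from the black rook on h1.
White has 2 legal replies: Kc2, Ka2.
In check but a legal move exists → not checkmate.

no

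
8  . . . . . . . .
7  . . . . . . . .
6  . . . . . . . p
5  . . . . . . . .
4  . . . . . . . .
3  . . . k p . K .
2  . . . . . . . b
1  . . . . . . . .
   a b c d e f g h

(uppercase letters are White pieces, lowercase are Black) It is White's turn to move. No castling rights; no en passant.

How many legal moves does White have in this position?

6

White to move; king on g3.
In check: yes, from the black bishop on h2.
Legal moves: Kh4, Kg4, Kh3, Kf3, Kxh2, Kg2.
Count: 6.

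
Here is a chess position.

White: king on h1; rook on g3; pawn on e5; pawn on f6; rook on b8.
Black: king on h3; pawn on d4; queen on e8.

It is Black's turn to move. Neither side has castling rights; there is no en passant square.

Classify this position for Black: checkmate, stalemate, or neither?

neither

Black to move; black king on h3.
In check: yes, from the white rook on g3.
Legal moves for Black: Kh4, Kxg3.
Black is in check but has 2 legal moves → neither.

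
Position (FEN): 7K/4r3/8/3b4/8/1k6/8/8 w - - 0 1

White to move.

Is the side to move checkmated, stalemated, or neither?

stalemate

White to move; white king on h8.
In check: no.
King squares — g7: attacked by Re7; h7: attacked by Re7; g8: attacked by Bd5.
Legal moves for White: none.
Not in check and no legal moves → stalemate.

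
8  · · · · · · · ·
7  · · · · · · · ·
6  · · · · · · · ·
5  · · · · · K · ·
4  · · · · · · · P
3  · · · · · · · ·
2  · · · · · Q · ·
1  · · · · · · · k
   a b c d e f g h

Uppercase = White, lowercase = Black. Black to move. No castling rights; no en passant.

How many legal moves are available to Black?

Black to move; king on h1.
In check: no.
Legal moves: none.
Count: 0.

0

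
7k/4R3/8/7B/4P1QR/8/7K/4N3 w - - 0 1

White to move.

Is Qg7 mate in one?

After Qg7: black king on h8; in check: yes, from the white queen on g7.
King squares — g7: attacked by Re7; h7: attacked by Qg7; g8: attacked by Qg7.
Black has no legal moves → checkmate.

yes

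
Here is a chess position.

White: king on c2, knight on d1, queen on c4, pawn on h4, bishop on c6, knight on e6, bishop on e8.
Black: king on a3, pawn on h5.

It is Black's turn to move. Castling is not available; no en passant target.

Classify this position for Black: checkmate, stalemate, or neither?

Black to move; black king on a3.
In check: no.
King squares — a2: attacked by Qc4; b2: attacked by Nd1; b3: attacked by Kc2; a4: attacked by Qc4; b4: attacked by Qc4.
Legal moves for Black: none.
Not in check and no legal moves → stalemate.

stalemate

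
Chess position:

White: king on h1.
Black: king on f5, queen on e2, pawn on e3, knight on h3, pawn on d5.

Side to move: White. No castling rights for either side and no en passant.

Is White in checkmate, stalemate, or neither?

stalemate

White to move; white king on h1.
In check: no.
King squares — g1: attacked by Nh3; g2: attacked by Qe2; h2: attacked by Qe2.
Legal moves for White: none.
Not in check and no legal moves → stalemate.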